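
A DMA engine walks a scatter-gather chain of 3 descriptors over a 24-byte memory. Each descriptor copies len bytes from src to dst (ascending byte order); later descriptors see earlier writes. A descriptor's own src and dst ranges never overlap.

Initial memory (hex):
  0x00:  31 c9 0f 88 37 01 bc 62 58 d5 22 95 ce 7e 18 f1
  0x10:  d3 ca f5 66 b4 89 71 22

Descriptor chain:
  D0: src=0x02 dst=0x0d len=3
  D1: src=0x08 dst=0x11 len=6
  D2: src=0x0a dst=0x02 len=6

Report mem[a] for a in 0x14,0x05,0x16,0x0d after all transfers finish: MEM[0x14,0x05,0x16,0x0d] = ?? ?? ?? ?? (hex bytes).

[0] 0x02->0x0d len=3 : 0f 88 37
[1] 0x08->0x11 len=6 : 58 d5 22 95 ce 0f
[2] 0x0a->0x02 len=6 : 22 95 ce 0f 88 37
query mem[0x14]=0x95, mem[0x05]=0x0f, mem[0x16]=0x0f, mem[0x0d]=0x0f

MEM[0x14,0x05,0x16,0x0d] = 95 0f 0f 0f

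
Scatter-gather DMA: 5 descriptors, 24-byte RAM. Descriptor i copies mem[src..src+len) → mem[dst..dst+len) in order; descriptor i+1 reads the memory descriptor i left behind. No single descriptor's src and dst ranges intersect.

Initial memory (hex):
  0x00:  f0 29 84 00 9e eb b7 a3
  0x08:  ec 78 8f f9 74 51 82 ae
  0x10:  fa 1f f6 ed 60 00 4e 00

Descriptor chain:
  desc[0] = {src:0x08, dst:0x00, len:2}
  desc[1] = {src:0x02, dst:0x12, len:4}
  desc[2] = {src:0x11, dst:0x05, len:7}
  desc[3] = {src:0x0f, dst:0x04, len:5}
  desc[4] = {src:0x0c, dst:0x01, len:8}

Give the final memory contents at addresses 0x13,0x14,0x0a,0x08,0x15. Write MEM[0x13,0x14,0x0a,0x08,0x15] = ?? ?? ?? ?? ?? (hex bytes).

#0 dst[0x00+2] := {0xec,0x78}
#1 dst[0x12+4] := {0x84,0x00,0x9e,0xeb}
#2 dst[0x05+7] := {0x1f,0x84,0x00,0x9e,0xeb,0x4e,0x00}
#3 dst[0x04+5] := {0xae,0xfa,0x1f,0x84,0x00}
#4 dst[0x01+8] := {0x74,0x51,0x82,0xae,0xfa,0x1f,0x84,0x00}
query mem[0x13]=0x00, mem[0x14]=0x9e, mem[0x0a]=0x4e, mem[0x08]=0x00, mem[0x15]=0xeb

MEM[0x13,0x14,0x0a,0x08,0x15] = 00 9e 4e 00 eb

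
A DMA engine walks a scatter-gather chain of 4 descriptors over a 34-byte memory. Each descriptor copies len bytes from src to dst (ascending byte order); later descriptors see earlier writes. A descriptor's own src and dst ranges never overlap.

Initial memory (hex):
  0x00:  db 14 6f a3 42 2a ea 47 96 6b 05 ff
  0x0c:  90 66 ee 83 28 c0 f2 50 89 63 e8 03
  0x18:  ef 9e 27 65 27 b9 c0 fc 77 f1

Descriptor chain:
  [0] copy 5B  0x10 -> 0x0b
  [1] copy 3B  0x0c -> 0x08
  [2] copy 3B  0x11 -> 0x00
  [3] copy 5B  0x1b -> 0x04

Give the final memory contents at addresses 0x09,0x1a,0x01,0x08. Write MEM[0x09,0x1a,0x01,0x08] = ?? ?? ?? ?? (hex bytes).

#0 dst[0x0b+5] := {0x28,0xc0,0xf2,0x50,0x89}
#1 dst[0x08+3] := {0xc0,0xf2,0x50}
#2 dst[0x00+3] := {0xc0,0xf2,0x50}
#3 dst[0x04+5] := {0x65,0x27,0xb9,0xc0,0xfc}
query mem[0x09]=0xf2, mem[0x1a]=0x27, mem[0x01]=0xf2, mem[0x08]=0xfc

MEM[0x09,0x1a,0x01,0x08] = f2 27 f2 fc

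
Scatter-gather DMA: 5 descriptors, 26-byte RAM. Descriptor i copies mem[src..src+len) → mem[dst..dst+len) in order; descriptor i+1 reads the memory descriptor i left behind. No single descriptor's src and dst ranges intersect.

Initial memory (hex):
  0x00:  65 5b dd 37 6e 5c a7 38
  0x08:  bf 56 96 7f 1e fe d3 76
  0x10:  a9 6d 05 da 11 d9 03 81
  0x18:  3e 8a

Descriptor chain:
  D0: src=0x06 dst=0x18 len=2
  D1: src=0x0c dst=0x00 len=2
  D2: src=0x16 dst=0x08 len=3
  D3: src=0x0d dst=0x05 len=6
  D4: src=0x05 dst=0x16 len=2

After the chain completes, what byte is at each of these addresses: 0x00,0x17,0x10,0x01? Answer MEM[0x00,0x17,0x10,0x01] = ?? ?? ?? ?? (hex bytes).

MEM[0x00,0x17,0x10,0x01] = 1e d3 a9 fe

D0: mem[0x18..0x19] <- [a7 38]
D1: mem[0x00..0x01] <- [1e fe]
D2: mem[0x08..0x0a] <- [03 81 a7]
D3: mem[0x05..0x0a] <- [fe d3 76 a9 6d 05]
D4: mem[0x16..0x17] <- [fe d3]
query mem[0x00]=0x1e, mem[0x17]=0xd3, mem[0x10]=0xa9, mem[0x01]=0xfe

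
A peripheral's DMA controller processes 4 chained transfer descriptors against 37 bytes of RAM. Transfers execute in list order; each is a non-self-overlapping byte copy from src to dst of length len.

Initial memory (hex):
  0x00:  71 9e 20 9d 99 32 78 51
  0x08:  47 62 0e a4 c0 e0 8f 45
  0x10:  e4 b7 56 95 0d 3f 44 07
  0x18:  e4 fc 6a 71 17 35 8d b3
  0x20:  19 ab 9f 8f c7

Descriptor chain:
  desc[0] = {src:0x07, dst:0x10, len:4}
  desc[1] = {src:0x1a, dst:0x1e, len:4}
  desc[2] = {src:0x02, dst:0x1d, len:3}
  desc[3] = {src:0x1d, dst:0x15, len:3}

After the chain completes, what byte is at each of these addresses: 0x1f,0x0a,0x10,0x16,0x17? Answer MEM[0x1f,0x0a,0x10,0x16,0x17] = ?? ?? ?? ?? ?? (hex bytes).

MEM[0x1f,0x0a,0x10,0x16,0x17] = 99 0e 51 9d 99

#0 dst[0x10+4] := {0x51,0x47,0x62,0x0e}
#1 dst[0x1e+4] := {0x6a,0x71,0x17,0x35}
#2 dst[0x1d+3] := {0x20,0x9d,0x99}
#3 dst[0x15+3] := {0x20,0x9d,0x99}
query mem[0x1f]=0x99, mem[0x0a]=0x0e, mem[0x10]=0x51, mem[0x16]=0x9d, mem[0x17]=0x99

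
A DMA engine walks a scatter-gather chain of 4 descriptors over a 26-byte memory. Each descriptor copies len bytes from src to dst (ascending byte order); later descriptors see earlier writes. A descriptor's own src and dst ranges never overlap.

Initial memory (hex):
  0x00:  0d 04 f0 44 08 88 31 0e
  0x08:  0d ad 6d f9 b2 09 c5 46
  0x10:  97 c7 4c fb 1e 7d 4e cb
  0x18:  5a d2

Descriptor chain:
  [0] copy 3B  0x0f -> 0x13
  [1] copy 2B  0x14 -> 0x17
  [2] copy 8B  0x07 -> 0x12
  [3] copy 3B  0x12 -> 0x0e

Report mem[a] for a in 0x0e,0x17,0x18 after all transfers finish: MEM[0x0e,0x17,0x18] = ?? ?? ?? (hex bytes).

MEM[0x0e,0x17,0x18] = 0e b2 09

#0 dst[0x13+3] := {0x46,0x97,0xc7}
#1 dst[0x17+2] := {0x97,0xc7}
#2 dst[0x12+8] := {0x0e,0x0d,0xad,0x6d,0xf9,0xb2,0x09,0xc5}
#3 dst[0x0e+3] := {0x0e,0x0d,0xad}
query mem[0x0e]=0x0e, mem[0x17]=0xb2, mem[0x18]=0x09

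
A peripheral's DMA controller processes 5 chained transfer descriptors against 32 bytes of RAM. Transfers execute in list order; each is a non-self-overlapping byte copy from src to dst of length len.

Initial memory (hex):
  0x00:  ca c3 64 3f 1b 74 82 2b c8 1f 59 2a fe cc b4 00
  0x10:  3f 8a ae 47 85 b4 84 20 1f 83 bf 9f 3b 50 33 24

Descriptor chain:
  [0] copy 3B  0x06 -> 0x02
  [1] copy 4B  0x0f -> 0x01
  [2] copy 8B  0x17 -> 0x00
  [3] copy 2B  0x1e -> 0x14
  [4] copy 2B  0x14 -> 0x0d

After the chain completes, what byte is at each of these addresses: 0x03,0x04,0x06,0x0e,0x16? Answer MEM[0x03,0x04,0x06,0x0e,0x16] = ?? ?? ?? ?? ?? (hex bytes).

[0] 0x06->0x02 len=3 : 82 2b c8
[1] 0x0f->0x01 len=4 : 00 3f 8a ae
[2] 0x17->0x00 len=8 : 20 1f 83 bf 9f 3b 50 33
[3] 0x1e->0x14 len=2 : 33 24
[4] 0x14->0x0d len=2 : 33 24
query mem[0x03]=0xbf, mem[0x04]=0x9f, mem[0x06]=0x50, mem[0x0e]=0x24, mem[0x16]=0x84

MEM[0x03,0x04,0x06,0x0e,0x16] = bf 9f 50 24 84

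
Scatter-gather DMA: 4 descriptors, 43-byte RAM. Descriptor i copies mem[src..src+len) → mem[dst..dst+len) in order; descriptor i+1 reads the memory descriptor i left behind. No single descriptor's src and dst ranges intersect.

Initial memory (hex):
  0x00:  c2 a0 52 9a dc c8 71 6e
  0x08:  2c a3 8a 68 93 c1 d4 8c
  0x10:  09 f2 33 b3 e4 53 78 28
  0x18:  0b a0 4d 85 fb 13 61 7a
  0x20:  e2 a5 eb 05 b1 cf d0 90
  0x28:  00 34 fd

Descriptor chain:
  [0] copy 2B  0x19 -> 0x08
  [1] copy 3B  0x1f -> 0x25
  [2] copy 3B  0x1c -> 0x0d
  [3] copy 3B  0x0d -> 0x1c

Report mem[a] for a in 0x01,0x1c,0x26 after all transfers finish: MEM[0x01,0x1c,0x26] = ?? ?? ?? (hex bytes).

[0] 0x19->0x08 len=2 : a0 4d
[1] 0x1f->0x25 len=3 : 7a e2 a5
[2] 0x1c->0x0d len=3 : fb 13 61
[3] 0x0d->0x1c len=3 : fb 13 61
query mem[0x01]=0xa0, mem[0x1c]=0xfb, mem[0x26]=0xe2

MEM[0x01,0x1c,0x26] = a0 fb e2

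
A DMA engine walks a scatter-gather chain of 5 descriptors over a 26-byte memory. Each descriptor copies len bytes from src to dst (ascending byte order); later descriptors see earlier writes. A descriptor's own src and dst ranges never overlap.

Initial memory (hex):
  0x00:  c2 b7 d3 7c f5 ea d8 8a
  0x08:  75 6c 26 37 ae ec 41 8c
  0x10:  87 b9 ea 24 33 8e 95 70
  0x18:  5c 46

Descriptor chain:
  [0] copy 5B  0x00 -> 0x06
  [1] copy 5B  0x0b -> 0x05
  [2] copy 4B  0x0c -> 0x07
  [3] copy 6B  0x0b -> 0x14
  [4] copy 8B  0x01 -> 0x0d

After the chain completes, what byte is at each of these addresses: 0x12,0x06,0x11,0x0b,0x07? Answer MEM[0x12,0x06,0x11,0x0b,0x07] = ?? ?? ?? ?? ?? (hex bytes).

  after D0: wrote 5B at 0x06 = c2b7d37cf5
  after D1: wrote 5B at 0x05 = 37aeec418c
  after D2: wrote 4B at 0x07 = aeec418c
  after D3: wrote 6B at 0x14 = 37aeec418c87
  after D4: wrote 8B at 0x0d = b7d37cf537aeaeec
query mem[0x12]=0xae, mem[0x06]=0xae, mem[0x11]=0x37, mem[0x0b]=0x37, mem[0x07]=0xae

MEM[0x12,0x06,0x11,0x0b,0x07] = ae ae 37 37 ae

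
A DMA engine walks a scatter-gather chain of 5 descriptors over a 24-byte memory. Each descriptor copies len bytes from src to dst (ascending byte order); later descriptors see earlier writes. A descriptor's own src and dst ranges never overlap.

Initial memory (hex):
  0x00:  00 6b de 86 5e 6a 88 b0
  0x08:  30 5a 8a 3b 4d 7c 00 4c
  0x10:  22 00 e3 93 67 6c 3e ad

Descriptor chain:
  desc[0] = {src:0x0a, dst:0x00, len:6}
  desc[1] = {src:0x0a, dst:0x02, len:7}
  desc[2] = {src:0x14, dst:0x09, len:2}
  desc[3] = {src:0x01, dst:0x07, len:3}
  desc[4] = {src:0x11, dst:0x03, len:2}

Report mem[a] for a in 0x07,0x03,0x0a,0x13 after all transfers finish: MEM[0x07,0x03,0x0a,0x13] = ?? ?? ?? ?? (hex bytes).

D0: mem[0x00..0x05] <- [8a 3b 4d 7c 00 4c]
D1: mem[0x02..0x08] <- [8a 3b 4d 7c 00 4c 22]
D2: mem[0x09..0x0a] <- [67 6c]
D3: mem[0x07..0x09] <- [3b 8a 3b]
D4: mem[0x03..0x04] <- [00 e3]
query mem[0x07]=0x3b, mem[0x03]=0x00, mem[0x0a]=0x6c, mem[0x13]=0x93

MEM[0x07,0x03,0x0a,0x13] = 3b 00 6c 93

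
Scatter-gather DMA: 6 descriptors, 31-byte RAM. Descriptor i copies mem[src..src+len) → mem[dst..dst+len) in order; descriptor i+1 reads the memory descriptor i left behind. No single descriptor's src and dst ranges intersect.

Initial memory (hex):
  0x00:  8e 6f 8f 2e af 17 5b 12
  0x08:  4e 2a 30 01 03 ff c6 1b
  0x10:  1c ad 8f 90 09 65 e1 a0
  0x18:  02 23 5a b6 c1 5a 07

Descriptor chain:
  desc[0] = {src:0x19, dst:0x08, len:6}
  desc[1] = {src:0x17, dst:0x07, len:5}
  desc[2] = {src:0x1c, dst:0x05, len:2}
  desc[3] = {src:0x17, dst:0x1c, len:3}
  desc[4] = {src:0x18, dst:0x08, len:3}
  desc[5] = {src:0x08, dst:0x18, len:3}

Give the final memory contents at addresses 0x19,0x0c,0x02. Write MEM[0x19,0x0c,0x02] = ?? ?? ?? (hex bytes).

#0 dst[0x08+6] := {0x23,0x5a,0xb6,0xc1,0x5a,0x07}
#1 dst[0x07+5] := {0xa0,0x02,0x23,0x5a,0xb6}
#2 dst[0x05+2] := {0xc1,0x5a}
#3 dst[0x1c+3] := {0xa0,0x02,0x23}
#4 dst[0x08+3] := {0x02,0x23,0x5a}
#5 dst[0x18+3] := {0x02,0x23,0x5a}
query mem[0x19]=0x23, mem[0x0c]=0x5a, mem[0x02]=0x8f

MEM[0x19,0x0c,0x02] = 23 5a 8f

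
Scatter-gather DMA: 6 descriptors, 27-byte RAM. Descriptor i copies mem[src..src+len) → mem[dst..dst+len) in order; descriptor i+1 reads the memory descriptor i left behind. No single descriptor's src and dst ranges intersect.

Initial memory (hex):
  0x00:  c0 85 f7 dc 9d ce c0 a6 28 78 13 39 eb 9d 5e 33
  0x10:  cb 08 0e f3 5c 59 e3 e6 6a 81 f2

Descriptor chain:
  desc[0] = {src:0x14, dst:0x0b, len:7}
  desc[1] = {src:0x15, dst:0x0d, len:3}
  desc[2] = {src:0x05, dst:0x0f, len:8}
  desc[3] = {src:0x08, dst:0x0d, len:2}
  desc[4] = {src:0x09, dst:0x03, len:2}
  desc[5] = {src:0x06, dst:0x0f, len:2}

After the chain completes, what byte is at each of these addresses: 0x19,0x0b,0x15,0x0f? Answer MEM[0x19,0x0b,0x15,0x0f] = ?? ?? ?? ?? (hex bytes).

MEM[0x19,0x0b,0x15,0x0f] = 81 5c 5c c0

D0: mem[0x0b..0x11] <- [5c 59 e3 e6 6a 81 f2]
D1: mem[0x0d..0x0f] <- [59 e3 e6]
D2: mem[0x0f..0x16] <- [ce c0 a6 28 78 13 5c 59]
D3: mem[0x0d..0x0e] <- [28 78]
D4: mem[0x03..0x04] <- [78 13]
D5: mem[0x0f..0x10] <- [c0 a6]
query mem[0x19]=0x81, mem[0x0b]=0x5c, mem[0x15]=0x5c, mem[0x0f]=0xc0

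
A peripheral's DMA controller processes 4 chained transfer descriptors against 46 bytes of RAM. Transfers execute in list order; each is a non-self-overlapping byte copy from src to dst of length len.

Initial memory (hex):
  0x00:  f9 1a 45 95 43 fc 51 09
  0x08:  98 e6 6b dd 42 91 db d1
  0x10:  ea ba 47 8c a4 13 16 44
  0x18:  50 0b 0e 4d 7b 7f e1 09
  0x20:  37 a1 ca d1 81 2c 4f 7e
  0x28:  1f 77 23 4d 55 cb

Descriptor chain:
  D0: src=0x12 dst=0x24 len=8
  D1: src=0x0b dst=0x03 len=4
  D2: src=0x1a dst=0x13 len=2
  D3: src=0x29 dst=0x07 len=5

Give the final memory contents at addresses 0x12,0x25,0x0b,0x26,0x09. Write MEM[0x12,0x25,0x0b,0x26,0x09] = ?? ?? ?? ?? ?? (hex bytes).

MEM[0x12,0x25,0x0b,0x26,0x09] = 47 8c cb a4 0b

#0 dst[0x24+8] := {0x47,0x8c,0xa4,0x13,0x16,0x44,0x50,0x0b}
#1 dst[0x03+4] := {0xdd,0x42,0x91,0xdb}
#2 dst[0x13+2] := {0x0e,0x4d}
#3 dst[0x07+5] := {0x44,0x50,0x0b,0x55,0xcb}
query mem[0x12]=0x47, mem[0x25]=0x8c, mem[0x0b]=0xcb, mem[0x26]=0xa4, mem[0x09]=0x0b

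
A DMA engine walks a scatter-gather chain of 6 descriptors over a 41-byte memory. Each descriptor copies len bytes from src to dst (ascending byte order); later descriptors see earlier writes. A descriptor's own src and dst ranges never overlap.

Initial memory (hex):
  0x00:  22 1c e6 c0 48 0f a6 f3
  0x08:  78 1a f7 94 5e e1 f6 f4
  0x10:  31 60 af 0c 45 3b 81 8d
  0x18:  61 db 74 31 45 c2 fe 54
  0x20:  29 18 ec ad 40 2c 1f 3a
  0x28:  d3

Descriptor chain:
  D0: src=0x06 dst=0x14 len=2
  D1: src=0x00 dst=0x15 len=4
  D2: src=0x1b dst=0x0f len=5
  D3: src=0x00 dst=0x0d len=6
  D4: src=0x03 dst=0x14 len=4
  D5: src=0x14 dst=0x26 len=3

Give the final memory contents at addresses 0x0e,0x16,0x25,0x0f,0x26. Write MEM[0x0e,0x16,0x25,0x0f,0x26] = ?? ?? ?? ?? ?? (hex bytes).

MEM[0x0e,0x16,0x25,0x0f,0x26] = 1c 0f 2c e6 c0

#0 dst[0x14+2] := {0xa6,0xf3}
#1 dst[0x15+4] := {0x22,0x1c,0xe6,0xc0}
#2 dst[0x0f+5] := {0x31,0x45,0xc2,0xfe,0x54}
#3 dst[0x0d+6] := {0x22,0x1c,0xe6,0xc0,0x48,0x0f}
#4 dst[0x14+4] := {0xc0,0x48,0x0f,0xa6}
#5 dst[0x26+3] := {0xc0,0x48,0x0f}
query mem[0x0e]=0x1c, mem[0x16]=0x0f, mem[0x25]=0x2c, mem[0x0f]=0xe6, mem[0x26]=0xc0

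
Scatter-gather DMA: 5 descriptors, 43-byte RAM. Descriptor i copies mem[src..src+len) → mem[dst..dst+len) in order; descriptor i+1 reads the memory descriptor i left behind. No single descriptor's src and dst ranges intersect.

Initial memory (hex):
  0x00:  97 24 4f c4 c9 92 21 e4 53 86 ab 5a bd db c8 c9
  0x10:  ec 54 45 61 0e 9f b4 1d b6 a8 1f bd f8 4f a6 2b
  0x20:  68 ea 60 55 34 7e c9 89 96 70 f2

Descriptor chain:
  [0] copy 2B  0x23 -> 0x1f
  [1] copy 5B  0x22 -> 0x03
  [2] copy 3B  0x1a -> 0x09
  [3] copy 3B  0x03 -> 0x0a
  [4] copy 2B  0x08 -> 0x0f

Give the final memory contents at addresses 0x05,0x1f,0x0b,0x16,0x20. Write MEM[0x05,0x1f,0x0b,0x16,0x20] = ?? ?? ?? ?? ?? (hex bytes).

D0: mem[0x1f..0x20] <- [55 34]
D1: mem[0x03..0x07] <- [60 55 34 7e c9]
D2: mem[0x09..0x0b] <- [1f bd f8]
D3: mem[0x0a..0x0c] <- [60 55 34]
D4: mem[0x0f..0x10] <- [53 1f]
query mem[0x05]=0x34, mem[0x1f]=0x55, mem[0x0b]=0x55, mem[0x16]=0xb4, mem[0x20]=0x34

MEM[0x05,0x1f,0x0b,0x16,0x20] = 34 55 55 b4 34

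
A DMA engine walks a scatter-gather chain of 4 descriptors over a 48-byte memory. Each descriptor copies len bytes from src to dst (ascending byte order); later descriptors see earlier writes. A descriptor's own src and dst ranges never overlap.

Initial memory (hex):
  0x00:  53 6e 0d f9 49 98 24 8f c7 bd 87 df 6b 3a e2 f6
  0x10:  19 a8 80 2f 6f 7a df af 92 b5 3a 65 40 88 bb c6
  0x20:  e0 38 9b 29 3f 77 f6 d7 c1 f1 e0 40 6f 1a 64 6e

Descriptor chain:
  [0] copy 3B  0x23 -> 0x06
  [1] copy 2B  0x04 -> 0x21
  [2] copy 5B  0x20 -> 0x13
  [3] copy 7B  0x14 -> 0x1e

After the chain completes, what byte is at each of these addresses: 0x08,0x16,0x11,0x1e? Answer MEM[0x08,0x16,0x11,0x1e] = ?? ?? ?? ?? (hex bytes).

MEM[0x08,0x16,0x11,0x1e] = 77 29 a8 49

[0] 0x23->0x06 len=3 : 29 3f 77
[1] 0x04->0x21 len=2 : 49 98
[2] 0x20->0x13 len=5 : e0 49 98 29 3f
[3] 0x14->0x1e len=7 : 49 98 29 3f 92 b5 3a
query mem[0x08]=0x77, mem[0x16]=0x29, mem[0x11]=0xa8, mem[0x1e]=0x49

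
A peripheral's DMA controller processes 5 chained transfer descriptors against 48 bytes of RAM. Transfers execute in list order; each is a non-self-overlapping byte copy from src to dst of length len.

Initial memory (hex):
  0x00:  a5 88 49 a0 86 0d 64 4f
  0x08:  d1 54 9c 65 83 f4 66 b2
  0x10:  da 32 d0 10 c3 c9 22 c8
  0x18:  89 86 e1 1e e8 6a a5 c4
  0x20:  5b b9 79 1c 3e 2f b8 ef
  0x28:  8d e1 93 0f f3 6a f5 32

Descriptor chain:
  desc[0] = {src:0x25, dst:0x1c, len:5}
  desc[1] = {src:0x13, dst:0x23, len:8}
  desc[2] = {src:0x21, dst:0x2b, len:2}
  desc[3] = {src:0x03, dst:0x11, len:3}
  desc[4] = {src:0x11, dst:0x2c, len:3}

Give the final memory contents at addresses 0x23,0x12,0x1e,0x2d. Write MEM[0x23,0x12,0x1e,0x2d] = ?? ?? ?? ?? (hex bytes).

MEM[0x23,0x12,0x1e,0x2d] = 10 86 ef 86

[0] 0x25->0x1c len=5 : 2f b8 ef 8d e1
[1] 0x13->0x23 len=8 : 10 c3 c9 22 c8 89 86 e1
[2] 0x21->0x2b len=2 : b9 79
[3] 0x03->0x11 len=3 : a0 86 0d
[4] 0x11->0x2c len=3 : a0 86 0d
query mem[0x23]=0x10, mem[0x12]=0x86, mem[0x1e]=0xef, mem[0x2d]=0x86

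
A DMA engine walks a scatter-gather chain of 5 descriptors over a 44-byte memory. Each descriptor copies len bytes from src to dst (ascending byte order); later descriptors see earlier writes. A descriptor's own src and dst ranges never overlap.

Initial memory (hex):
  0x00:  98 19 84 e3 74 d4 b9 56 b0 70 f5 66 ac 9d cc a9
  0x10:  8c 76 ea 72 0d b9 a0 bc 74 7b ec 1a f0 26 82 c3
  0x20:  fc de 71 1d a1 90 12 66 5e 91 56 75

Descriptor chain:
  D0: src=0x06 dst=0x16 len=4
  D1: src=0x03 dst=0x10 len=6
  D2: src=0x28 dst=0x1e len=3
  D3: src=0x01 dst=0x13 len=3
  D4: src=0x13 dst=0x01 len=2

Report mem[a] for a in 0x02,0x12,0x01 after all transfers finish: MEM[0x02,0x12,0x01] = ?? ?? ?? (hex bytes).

  after D0: wrote 4B at 0x16 = b956b070
  after D1: wrote 6B at 0x10 = e374d4b956b0
  after D2: wrote 3B at 0x1e = 5e9156
  after D3: wrote 3B at 0x13 = 1984e3
  after D4: wrote 2B at 0x01 = 1984
query mem[0x02]=0x84, mem[0x12]=0xd4, mem[0x01]=0x19

MEM[0x02,0x12,0x01] = 84 d4 19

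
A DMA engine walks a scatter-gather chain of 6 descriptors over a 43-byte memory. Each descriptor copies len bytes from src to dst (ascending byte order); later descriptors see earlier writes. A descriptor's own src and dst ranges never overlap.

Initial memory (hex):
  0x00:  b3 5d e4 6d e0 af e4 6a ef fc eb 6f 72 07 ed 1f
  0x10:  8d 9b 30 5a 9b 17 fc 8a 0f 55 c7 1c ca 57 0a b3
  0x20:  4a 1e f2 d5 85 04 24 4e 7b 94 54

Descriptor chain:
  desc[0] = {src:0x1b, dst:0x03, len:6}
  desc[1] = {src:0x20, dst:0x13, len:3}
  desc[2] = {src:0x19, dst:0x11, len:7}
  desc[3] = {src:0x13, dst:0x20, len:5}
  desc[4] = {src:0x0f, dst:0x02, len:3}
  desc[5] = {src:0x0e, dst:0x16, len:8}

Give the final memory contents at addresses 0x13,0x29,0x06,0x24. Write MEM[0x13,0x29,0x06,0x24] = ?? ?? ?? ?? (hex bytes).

[0] 0x1b->0x03 len=6 : 1c ca 57 0a b3 4a
[1] 0x20->0x13 len=3 : 4a 1e f2
[2] 0x19->0x11 len=7 : 55 c7 1c ca 57 0a b3
[3] 0x13->0x20 len=5 : 1c ca 57 0a b3
[4] 0x0f->0x02 len=3 : 1f 8d 55
[5] 0x0e->0x16 len=8 : ed 1f 8d 55 c7 1c ca 57
query mem[0x13]=0x1c, mem[0x29]=0x94, mem[0x06]=0x0a, mem[0x24]=0xb3

MEM[0x13,0x29,0x06,0x24] = 1c 94 0a b3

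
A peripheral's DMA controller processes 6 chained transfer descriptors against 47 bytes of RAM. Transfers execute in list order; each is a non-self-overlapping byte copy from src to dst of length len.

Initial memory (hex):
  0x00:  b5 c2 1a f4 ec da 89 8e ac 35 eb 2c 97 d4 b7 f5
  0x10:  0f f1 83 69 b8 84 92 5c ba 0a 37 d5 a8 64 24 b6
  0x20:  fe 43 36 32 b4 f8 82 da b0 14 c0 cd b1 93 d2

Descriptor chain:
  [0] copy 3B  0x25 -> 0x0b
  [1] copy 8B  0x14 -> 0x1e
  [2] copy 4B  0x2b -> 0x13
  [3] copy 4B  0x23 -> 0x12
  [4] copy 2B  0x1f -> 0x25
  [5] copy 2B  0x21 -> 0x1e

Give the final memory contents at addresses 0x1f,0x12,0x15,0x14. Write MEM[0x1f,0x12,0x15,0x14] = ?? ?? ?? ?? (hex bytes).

MEM[0x1f,0x12,0x15,0x14] = ba 0a 82 d5

  after D0: wrote 3B at 0x0b = f882da
  after D1: wrote 8B at 0x1e = b884925cba0a37d5
  after D2: wrote 4B at 0x13 = cdb193d2
  after D3: wrote 4B at 0x12 = 0a37d582
  after D4: wrote 2B at 0x25 = 8492
  after D5: wrote 2B at 0x1e = 5cba
query mem[0x1f]=0xba, mem[0x12]=0x0a, mem[0x15]=0x82, mem[0x14]=0xd5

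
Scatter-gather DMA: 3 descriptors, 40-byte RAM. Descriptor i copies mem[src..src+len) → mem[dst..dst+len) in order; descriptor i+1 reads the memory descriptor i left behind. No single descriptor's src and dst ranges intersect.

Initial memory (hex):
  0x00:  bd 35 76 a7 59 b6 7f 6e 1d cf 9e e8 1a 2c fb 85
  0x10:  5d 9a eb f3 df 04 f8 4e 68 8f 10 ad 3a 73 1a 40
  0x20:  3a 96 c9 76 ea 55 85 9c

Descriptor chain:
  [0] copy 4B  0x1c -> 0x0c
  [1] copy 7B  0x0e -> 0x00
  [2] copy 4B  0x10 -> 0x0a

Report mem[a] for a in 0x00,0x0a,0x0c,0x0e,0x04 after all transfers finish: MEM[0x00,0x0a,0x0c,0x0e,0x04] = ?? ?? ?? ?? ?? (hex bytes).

[0] 0x1c->0x0c len=4 : 3a 73 1a 40
[1] 0x0e->0x00 len=7 : 1a 40 5d 9a eb f3 df
[2] 0x10->0x0a len=4 : 5d 9a eb f3
query mem[0x00]=0x1a, mem[0x0a]=0x5d, mem[0x0c]=0xeb, mem[0x0e]=0x1a, mem[0x04]=0xeb

MEM[0x00,0x0a,0x0c,0x0e,0x04] = 1a 5d eb 1a eb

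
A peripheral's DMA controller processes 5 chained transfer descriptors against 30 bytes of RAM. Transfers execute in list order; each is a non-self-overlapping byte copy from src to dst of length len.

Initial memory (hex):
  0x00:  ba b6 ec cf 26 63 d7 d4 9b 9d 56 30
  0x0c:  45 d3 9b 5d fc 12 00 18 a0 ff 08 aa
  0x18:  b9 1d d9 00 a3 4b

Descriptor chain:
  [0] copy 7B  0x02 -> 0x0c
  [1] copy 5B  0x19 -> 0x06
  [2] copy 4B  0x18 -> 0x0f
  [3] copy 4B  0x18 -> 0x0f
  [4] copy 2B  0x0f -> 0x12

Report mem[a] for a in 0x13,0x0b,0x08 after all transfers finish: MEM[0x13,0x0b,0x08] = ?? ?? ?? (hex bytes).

MEM[0x13,0x0b,0x08] = 1d 30 00

[0] 0x02->0x0c len=7 : ec cf 26 63 d7 d4 9b
[1] 0x19->0x06 len=5 : 1d d9 00 a3 4b
[2] 0x18->0x0f len=4 : b9 1d d9 00
[3] 0x18->0x0f len=4 : b9 1d d9 00
[4] 0x0f->0x12 len=2 : b9 1d
query mem[0x13]=0x1d, mem[0x0b]=0x30, mem[0x08]=0x00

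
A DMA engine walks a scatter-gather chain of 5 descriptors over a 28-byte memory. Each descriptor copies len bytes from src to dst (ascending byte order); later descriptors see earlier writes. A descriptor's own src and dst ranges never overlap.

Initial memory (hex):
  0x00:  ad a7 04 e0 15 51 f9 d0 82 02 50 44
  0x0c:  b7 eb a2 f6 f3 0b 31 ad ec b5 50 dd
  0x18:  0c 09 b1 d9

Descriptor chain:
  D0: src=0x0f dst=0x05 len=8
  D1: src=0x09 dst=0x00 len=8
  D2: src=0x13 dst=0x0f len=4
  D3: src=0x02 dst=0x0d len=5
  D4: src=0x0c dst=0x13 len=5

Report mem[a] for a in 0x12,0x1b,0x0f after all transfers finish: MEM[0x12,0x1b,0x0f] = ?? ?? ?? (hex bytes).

MEM[0x12,0x1b,0x0f] = 50 d9 eb

D0: mem[0x05..0x0c] <- [f6 f3 0b 31 ad ec b5 50]
D1: mem[0x00..0x07] <- [ad ec b5 50 eb a2 f6 f3]
D2: mem[0x0f..0x12] <- [ad ec b5 50]
D3: mem[0x0d..0x11] <- [b5 50 eb a2 f6]
D4: mem[0x13..0x17] <- [50 b5 50 eb a2]
query mem[0x12]=0x50, mem[0x1b]=0xd9, mem[0x0f]=0xeb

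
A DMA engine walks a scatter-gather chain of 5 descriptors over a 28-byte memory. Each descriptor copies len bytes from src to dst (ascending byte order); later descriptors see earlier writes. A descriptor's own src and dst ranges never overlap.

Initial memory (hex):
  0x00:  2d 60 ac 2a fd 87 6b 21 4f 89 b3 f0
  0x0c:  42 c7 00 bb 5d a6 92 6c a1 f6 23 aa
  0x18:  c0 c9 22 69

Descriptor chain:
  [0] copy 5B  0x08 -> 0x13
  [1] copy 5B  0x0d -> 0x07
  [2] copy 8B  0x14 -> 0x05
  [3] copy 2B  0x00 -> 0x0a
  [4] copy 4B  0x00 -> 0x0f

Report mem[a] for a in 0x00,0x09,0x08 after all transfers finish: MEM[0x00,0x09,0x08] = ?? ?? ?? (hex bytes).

D0: mem[0x13..0x17] <- [4f 89 b3 f0 42]
D1: mem[0x07..0x0b] <- [c7 00 bb 5d a6]
D2: mem[0x05..0x0c] <- [89 b3 f0 42 c0 c9 22 69]
D3: mem[0x0a..0x0b] <- [2d 60]
D4: mem[0x0f..0x12] <- [2d 60 ac 2a]
query mem[0x00]=0x2d, mem[0x09]=0xc0, mem[0x08]=0x42

MEM[0x00,0x09,0x08] = 2d c0 42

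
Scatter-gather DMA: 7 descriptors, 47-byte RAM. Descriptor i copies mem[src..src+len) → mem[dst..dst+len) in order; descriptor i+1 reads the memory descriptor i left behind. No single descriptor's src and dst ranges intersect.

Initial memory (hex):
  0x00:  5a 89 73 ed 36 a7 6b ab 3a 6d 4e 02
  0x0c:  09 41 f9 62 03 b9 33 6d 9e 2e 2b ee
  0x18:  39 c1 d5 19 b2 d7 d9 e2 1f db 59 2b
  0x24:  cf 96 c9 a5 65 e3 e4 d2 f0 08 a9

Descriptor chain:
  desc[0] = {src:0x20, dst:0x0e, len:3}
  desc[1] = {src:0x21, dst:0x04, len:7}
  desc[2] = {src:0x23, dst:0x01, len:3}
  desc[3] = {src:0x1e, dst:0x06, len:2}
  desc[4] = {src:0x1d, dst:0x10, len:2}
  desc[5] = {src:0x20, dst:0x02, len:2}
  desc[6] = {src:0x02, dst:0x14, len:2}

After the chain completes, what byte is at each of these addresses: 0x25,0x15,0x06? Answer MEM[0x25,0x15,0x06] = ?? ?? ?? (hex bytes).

MEM[0x25,0x15,0x06] = 96 db d9

  after D0: wrote 3B at 0x0e = 1fdb59
  after D1: wrote 7B at 0x04 = db592bcf96c9a5
  after D2: wrote 3B at 0x01 = 2bcf96
  after D3: wrote 2B at 0x06 = d9e2
  after D4: wrote 2B at 0x10 = d7d9
  after D5: wrote 2B at 0x02 = 1fdb
  after D6: wrote 2B at 0x14 = 1fdb
query mem[0x25]=0x96, mem[0x15]=0xdb, mem[0x06]=0xd9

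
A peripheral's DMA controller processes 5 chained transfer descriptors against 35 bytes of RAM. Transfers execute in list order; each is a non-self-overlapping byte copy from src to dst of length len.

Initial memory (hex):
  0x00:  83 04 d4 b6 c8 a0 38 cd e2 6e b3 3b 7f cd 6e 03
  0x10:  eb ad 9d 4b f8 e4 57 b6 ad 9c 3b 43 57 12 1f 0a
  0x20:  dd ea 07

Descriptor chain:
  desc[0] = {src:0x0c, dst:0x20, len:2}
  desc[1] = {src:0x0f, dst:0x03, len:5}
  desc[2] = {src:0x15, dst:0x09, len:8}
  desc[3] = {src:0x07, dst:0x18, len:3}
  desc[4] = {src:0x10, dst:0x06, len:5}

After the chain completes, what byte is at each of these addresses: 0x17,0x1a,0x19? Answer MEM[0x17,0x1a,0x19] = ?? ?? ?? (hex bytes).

#0 dst[0x20+2] := {0x7f,0xcd}
#1 dst[0x03+5] := {0x03,0xeb,0xad,0x9d,0x4b}
#2 dst[0x09+8] := {0xe4,0x57,0xb6,0xad,0x9c,0x3b,0x43,0x57}
#3 dst[0x18+3] := {0x4b,0xe2,0xe4}
#4 dst[0x06+5] := {0x57,0xad,0x9d,0x4b,0xf8}
query mem[0x17]=0xb6, mem[0x1a]=0xe4, mem[0x19]=0xe2

MEM[0x17,0x1a,0x19] = b6 e4 e2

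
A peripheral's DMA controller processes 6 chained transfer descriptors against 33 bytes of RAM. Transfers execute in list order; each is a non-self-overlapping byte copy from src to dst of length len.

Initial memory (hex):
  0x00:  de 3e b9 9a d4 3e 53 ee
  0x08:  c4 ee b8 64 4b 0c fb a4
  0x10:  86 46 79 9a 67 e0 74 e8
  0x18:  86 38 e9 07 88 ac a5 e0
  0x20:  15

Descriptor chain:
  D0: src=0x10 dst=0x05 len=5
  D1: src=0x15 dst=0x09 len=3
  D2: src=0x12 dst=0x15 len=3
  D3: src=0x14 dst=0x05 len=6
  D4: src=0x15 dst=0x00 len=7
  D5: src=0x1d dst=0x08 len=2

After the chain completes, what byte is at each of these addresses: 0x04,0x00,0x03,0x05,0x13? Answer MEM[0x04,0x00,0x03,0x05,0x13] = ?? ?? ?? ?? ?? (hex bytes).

  after D0: wrote 5B at 0x05 = 8646799a67
  after D1: wrote 3B at 0x09 = e074e8
  after D2: wrote 3B at 0x15 = 799a67
  after D3: wrote 6B at 0x05 = 67799a678638
  after D4: wrote 7B at 0x00 = 799a678638e907
  after D5: wrote 2B at 0x08 = aca5
query mem[0x04]=0x38, mem[0x00]=0x79, mem[0x03]=0x86, mem[0x05]=0xe9, mem[0x13]=0x9a

MEM[0x04,0x00,0x03,0x05,0x13] = 38 79 86 e9 9a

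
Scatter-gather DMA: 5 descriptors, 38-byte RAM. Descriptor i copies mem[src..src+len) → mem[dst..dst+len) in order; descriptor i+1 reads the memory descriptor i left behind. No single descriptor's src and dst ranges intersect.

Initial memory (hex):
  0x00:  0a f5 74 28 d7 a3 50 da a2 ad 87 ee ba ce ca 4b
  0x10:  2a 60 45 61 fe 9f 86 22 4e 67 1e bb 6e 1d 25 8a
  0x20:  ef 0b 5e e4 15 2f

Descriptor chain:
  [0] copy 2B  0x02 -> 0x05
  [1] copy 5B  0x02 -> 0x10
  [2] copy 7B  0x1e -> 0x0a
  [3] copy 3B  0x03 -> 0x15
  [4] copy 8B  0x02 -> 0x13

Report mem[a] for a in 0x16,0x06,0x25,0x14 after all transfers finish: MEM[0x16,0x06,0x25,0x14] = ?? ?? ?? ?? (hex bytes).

MEM[0x16,0x06,0x25,0x14] = 74 28 2f 28

#0 dst[0x05+2] := {0x74,0x28}
#1 dst[0x10+5] := {0x74,0x28,0xd7,0x74,0x28}
#2 dst[0x0a+7] := {0x25,0x8a,0xef,0x0b,0x5e,0xe4,0x15}
#3 dst[0x15+3] := {0x28,0xd7,0x74}
#4 dst[0x13+8] := {0x74,0x28,0xd7,0x74,0x28,0xda,0xa2,0xad}
query mem[0x16]=0x74, mem[0x06]=0x28, mem[0x25]=0x2f, mem[0x14]=0x28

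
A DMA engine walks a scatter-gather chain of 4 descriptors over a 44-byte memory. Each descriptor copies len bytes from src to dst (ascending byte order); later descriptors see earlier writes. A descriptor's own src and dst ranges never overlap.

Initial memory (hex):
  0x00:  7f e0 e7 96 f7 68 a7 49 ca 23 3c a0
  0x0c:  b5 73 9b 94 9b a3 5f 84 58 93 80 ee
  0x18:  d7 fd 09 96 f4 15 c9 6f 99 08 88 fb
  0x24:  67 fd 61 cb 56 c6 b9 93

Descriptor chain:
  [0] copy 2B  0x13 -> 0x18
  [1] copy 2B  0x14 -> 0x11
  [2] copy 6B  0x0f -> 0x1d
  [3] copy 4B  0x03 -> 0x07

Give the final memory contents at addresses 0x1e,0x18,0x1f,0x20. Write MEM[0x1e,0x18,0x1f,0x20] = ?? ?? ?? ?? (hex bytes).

#0 dst[0x18+2] := {0x84,0x58}
#1 dst[0x11+2] := {0x58,0x93}
#2 dst[0x1d+6] := {0x94,0x9b,0x58,0x93,0x84,0x58}
#3 dst[0x07+4] := {0x96,0xf7,0x68,0xa7}
query mem[0x1e]=0x9b, mem[0x18]=0x84, mem[0x1f]=0x58, mem[0x20]=0x93

MEM[0x1e,0x18,0x1f,0x20] = 9b 84 58 93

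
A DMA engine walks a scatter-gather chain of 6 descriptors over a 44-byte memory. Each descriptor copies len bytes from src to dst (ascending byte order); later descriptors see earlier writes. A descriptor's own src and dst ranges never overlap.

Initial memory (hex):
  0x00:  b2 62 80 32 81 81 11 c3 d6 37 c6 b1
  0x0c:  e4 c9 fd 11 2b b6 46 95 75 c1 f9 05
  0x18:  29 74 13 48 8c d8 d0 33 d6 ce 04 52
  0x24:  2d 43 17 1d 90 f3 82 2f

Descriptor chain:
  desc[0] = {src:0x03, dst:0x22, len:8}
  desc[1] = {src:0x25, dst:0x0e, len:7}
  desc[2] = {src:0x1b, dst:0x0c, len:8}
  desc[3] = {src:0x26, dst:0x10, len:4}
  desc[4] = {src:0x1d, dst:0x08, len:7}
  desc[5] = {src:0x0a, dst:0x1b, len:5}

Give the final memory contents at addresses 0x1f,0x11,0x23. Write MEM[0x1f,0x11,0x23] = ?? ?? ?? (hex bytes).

MEM[0x1f,0x11,0x23] = 81 d6 81

D0: mem[0x22..0x29] <- [32 81 81 11 c3 d6 37 c6]
D1: mem[0x0e..0x14] <- [11 c3 d6 37 c6 82 2f]
D2: mem[0x0c..0x13] <- [48 8c d8 d0 33 d6 ce 32]
D3: mem[0x10..0x13] <- [c3 d6 37 c6]
D4: mem[0x08..0x0e] <- [d8 d0 33 d6 ce 32 81]
D5: mem[0x1b..0x1f] <- [33 d6 ce 32 81]
query mem[0x1f]=0x81, mem[0x11]=0xd6, mem[0x23]=0x81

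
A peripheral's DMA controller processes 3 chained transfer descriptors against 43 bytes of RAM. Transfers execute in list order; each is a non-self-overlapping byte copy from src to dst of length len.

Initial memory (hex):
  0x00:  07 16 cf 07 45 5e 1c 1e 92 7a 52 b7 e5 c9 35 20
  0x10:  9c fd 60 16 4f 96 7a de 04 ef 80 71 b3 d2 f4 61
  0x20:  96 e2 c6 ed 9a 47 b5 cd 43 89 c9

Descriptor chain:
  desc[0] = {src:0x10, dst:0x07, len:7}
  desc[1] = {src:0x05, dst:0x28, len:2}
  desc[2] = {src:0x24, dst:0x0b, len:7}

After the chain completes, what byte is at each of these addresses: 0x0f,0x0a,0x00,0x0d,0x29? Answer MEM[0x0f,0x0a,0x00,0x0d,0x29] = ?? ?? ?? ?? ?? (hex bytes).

MEM[0x0f,0x0a,0x00,0x0d,0x29] = 5e 16 07 b5 1c

  after D0: wrote 7B at 0x07 = 9cfd60164f967a
  after D1: wrote 2B at 0x28 = 5e1c
  after D2: wrote 7B at 0x0b = 9a47b5cd5e1cc9
query mem[0x0f]=0x5e, mem[0x0a]=0x16, mem[0x00]=0x07, mem[0x0d]=0xb5, mem[0x29]=0x1c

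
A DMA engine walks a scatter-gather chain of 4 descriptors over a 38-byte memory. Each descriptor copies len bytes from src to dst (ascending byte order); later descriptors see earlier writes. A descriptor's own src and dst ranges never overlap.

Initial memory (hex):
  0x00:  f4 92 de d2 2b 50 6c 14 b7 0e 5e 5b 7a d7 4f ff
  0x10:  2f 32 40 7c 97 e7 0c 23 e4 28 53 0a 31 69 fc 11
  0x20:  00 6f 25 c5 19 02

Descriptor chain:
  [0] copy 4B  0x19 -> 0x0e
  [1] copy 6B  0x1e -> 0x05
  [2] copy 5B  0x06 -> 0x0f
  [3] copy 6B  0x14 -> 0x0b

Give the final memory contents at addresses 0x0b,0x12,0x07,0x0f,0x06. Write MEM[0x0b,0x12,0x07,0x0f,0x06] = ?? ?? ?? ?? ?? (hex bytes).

MEM[0x0b,0x12,0x07,0x0f,0x06] = 97 25 00 e4 11

[0] 0x19->0x0e len=4 : 28 53 0a 31
[1] 0x1e->0x05 len=6 : fc 11 00 6f 25 c5
[2] 0x06->0x0f len=5 : 11 00 6f 25 c5
[3] 0x14->0x0b len=6 : 97 e7 0c 23 e4 28
query mem[0x0b]=0x97, mem[0x12]=0x25, mem[0x07]=0x00, mem[0x0f]=0xe4, mem[0x06]=0x11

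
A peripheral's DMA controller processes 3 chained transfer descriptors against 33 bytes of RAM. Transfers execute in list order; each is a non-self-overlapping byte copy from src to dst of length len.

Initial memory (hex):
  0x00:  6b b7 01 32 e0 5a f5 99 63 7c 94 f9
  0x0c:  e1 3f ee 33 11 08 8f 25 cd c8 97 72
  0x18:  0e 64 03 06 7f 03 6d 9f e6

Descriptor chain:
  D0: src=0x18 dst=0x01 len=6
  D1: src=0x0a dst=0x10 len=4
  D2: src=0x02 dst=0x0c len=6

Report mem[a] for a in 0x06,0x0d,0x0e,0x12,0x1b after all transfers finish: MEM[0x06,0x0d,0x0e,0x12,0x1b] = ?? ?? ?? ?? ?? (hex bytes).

MEM[0x06,0x0d,0x0e,0x12,0x1b] = 03 03 06 e1 06

[0] 0x18->0x01 len=6 : 0e 64 03 06 7f 03
[1] 0x0a->0x10 len=4 : 94 f9 e1 3f
[2] 0x02->0x0c len=6 : 64 03 06 7f 03 99
query mem[0x06]=0x03, mem[0x0d]=0x03, mem[0x0e]=0x06, mem[0x12]=0xe1, mem[0x1b]=0x06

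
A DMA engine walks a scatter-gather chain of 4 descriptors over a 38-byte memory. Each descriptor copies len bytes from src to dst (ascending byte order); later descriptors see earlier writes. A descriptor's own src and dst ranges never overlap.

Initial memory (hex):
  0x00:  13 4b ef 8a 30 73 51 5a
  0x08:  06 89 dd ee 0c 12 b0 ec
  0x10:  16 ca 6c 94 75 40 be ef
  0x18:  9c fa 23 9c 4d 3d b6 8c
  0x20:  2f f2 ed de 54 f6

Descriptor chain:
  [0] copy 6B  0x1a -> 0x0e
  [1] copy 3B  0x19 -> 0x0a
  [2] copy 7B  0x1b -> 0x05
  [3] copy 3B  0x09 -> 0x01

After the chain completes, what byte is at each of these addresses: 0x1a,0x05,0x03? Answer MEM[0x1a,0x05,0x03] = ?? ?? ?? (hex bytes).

  after D0: wrote 6B at 0x0e = 239c4d3db68c
  after D1: wrote 3B at 0x0a = fa239c
  after D2: wrote 7B at 0x05 = 9c4d3db68c2ff2
  after D3: wrote 3B at 0x01 = 8c2ff2
query mem[0x1a]=0x23, mem[0x05]=0x9c, mem[0x03]=0xf2

MEM[0x1a,0x05,0x03] = 23 9c f2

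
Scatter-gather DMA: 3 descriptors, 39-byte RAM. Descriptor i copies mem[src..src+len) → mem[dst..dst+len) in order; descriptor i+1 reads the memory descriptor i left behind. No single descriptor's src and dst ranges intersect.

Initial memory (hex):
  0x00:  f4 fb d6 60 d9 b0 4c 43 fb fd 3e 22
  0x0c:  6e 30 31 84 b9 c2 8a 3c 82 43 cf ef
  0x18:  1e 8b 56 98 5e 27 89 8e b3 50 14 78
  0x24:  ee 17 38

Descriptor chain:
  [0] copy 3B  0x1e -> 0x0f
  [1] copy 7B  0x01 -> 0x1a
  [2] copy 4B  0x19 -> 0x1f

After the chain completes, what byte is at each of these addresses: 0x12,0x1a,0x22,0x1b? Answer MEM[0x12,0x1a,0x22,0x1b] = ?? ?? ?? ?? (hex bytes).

  after D0: wrote 3B at 0x0f = 898eb3
  after D1: wrote 7B at 0x1a = fbd660d9b04c43
  after D2: wrote 4B at 0x1f = 8bfbd660
query mem[0x12]=0x8a, mem[0x1a]=0xfb, mem[0x22]=0x60, mem[0x1b]=0xd6

MEM[0x12,0x1a,0x22,0x1b] = 8a fb 60 d6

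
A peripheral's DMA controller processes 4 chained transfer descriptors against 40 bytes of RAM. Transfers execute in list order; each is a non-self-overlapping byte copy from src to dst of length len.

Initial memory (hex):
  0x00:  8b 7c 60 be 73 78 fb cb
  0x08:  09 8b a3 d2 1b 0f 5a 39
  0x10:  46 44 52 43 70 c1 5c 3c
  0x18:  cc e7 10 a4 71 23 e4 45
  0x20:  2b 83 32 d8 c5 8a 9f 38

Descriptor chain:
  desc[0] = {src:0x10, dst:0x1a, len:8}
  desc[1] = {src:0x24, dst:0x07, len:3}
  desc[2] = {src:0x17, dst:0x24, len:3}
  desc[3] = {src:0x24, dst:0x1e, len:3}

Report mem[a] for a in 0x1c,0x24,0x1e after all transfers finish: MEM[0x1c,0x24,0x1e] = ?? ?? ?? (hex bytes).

#0 dst[0x1a+8] := {0x46,0x44,0x52,0x43,0x70,0xc1,0x5c,0x3c}
#1 dst[0x07+3] := {0xc5,0x8a,0x9f}
#2 dst[0x24+3] := {0x3c,0xcc,0xe7}
#3 dst[0x1e+3] := {0x3c,0xcc,0xe7}
query mem[0x1c]=0x52, mem[0x24]=0x3c, mem[0x1e]=0x3c

MEM[0x1c,0x24,0x1e] = 52 3c 3c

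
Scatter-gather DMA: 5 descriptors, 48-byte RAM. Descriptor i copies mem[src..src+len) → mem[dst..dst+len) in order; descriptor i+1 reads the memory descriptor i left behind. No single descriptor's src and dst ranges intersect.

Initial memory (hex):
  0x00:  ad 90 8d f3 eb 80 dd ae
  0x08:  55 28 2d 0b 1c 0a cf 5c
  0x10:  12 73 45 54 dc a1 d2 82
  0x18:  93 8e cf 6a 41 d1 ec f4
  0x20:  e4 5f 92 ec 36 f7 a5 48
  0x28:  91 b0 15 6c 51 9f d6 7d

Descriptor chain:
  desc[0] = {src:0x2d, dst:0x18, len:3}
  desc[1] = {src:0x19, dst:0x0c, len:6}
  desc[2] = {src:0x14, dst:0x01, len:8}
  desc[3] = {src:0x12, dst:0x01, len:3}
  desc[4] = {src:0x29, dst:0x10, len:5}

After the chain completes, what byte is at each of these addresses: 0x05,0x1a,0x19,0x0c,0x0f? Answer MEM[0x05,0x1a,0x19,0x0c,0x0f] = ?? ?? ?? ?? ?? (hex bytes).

MEM[0x05,0x1a,0x19,0x0c,0x0f] = 9f 7d d6 d6 41

[0] 0x2d->0x18 len=3 : 9f d6 7d
[1] 0x19->0x0c len=6 : d6 7d 6a 41 d1 ec
[2] 0x14->0x01 len=8 : dc a1 d2 82 9f d6 7d 6a
[3] 0x12->0x01 len=3 : 45 54 dc
[4] 0x29->0x10 len=5 : b0 15 6c 51 9f
query mem[0x05]=0x9f, mem[0x1a]=0x7d, mem[0x19]=0xd6, mem[0x0c]=0xd6, mem[0x0f]=0x41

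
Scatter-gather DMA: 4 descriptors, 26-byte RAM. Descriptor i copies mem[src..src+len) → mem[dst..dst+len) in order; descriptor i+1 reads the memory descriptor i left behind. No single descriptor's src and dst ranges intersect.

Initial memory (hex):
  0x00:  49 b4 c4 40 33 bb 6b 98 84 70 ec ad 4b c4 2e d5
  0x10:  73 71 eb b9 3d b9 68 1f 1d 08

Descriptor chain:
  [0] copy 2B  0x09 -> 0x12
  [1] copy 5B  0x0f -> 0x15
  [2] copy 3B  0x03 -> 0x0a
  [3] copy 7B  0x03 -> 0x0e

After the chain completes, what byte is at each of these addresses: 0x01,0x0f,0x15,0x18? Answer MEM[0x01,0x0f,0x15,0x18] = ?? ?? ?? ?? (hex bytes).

D0: mem[0x12..0x13] <- [70 ec]
D1: mem[0x15..0x19] <- [d5 73 71 70 ec]
D2: mem[0x0a..0x0c] <- [40 33 bb]
D3: mem[0x0e..0x14] <- [40 33 bb 6b 98 84 70]
query mem[0x01]=0xb4, mem[0x0f]=0x33, mem[0x15]=0xd5, mem[0x18]=0x70

MEM[0x01,0x0f,0x15,0x18] = b4 33 d5 70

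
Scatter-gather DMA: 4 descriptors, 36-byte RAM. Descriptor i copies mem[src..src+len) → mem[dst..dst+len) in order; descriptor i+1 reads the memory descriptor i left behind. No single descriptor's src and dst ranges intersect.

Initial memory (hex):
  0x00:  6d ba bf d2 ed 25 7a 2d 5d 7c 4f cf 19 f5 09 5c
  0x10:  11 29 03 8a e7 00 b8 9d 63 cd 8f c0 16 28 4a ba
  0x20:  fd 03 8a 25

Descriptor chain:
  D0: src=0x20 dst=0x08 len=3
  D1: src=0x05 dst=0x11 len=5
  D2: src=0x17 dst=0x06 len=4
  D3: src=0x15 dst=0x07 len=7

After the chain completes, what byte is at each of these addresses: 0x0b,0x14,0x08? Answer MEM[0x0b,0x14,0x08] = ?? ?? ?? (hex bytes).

#0 dst[0x08+3] := {0xfd,0x03,0x8a}
#1 dst[0x11+5] := {0x25,0x7a,0x2d,0xfd,0x03}
#2 dst[0x06+4] := {0x9d,0x63,0xcd,0x8f}
#3 dst[0x07+7] := {0x03,0xb8,0x9d,0x63,0xcd,0x8f,0xc0}
query mem[0x0b]=0xcd, mem[0x14]=0xfd, mem[0x08]=0xb8

MEM[0x0b,0x14,0x08] = cd fd b8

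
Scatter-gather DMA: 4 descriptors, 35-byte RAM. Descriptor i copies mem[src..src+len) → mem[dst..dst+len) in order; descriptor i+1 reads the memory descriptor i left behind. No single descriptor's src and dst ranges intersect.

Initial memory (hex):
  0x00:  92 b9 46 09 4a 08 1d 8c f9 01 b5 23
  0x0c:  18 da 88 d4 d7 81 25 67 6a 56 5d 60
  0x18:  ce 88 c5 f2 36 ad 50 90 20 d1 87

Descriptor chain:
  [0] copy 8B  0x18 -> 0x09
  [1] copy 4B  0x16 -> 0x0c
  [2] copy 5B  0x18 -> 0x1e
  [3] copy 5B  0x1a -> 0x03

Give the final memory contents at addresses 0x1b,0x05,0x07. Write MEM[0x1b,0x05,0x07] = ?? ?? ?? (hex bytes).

MEM[0x1b,0x05,0x07] = f2 36 ce

D0: mem[0x09..0x10] <- [ce 88 c5 f2 36 ad 50 90]
D1: mem[0x0c..0x0f] <- [5d 60 ce 88]
D2: mem[0x1e..0x22] <- [ce 88 c5 f2 36]
D3: mem[0x03..0x07] <- [c5 f2 36 ad ce]
query mem[0x1b]=0xf2, mem[0x05]=0x36, mem[0x07]=0xce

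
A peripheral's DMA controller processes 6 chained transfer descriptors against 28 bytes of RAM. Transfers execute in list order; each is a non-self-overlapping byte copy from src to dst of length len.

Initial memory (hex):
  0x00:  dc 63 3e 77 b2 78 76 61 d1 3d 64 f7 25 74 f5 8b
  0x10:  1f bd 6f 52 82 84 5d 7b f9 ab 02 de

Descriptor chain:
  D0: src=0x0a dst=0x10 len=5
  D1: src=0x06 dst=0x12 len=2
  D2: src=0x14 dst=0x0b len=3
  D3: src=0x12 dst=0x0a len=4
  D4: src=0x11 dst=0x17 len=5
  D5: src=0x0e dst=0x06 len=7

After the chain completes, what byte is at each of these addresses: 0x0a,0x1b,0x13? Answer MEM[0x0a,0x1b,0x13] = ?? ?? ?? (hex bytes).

MEM[0x0a,0x1b,0x13] = 76 84 61

#0 dst[0x10+5] := {0x64,0xf7,0x25,0x74,0xf5}
#1 dst[0x12+2] := {0x76,0x61}
#2 dst[0x0b+3] := {0xf5,0x84,0x5d}
#3 dst[0x0a+4] := {0x76,0x61,0xf5,0x84}
#4 dst[0x17+5] := {0xf7,0x76,0x61,0xf5,0x84}
#5 dst[0x06+7] := {0xf5,0x8b,0x64,0xf7,0x76,0x61,0xf5}
query mem[0x0a]=0x76, mem[0x1b]=0x84, mem[0x13]=0x61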